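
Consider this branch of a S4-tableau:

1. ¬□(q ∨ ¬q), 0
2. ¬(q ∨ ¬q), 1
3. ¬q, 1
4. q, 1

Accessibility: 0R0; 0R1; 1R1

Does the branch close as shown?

Closed

Both q and ¬q appear at 1.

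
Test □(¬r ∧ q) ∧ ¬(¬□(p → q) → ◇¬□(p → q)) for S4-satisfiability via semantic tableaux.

Unsatisfiable

1. □(¬r ∧ q) ∧ ¬(¬□(p → q) → ◇¬□(p → q)), 0
2. □(¬r ∧ q), 0
3. ¬(¬□(p → q) → ◇¬□(p → q)), 0
4. ¬□(p → q), 0
5. ¬◇¬□(p → q), 0
6. ¬r ∧ q, 0
7. ¬r, 0
8. q, 0
9. □(p → q), 0
10. p → q, 0
11. ¬(p → q), 1
12. p, 1
13. ¬q, 1
14. ¬r ∧ q, 1
15. ¬r, 1
16. q, 1
Accessibility: 0R0, 0R1, 1R1
Branch closes: q and ¬q both at 1.
All branches of the tableau close; one closing branch shown above.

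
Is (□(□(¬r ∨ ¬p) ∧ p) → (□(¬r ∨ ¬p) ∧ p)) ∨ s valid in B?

Tableau for the negation ¬((□(□(¬r ∨ ¬p) ∧ p) → (□(¬r ∨ ¬p) ∧ p)) ∨ s):
1. ¬((□(□(¬r ∨ ¬p) ∧ p) → (□(¬r ∨ ¬p) ∧ p)) ∨ s), w0
2. ¬(□(□(¬r ∨ ¬p) ∧ p) → (□(¬r ∨ ¬p) ∧ p)), w0   [¬∨-rule on 1]
3. ¬s, w0   [¬∨-rule on 1]
4. □(□(¬r ∨ ¬p) ∧ p), w0   [¬→-rule on 2]
5. ¬(□(¬r ∨ ¬p) ∧ p), w0   [¬→-rule on 2]
6. □(¬r ∨ ¬p) ∧ p, w0   [□-rule on 4 via w0Rw0]
7. □(¬r ∨ ¬p), w0   [∧-rule on 6]
8. p, w0   [∧-rule on 6]
9. ¬r ∨ ¬p, w0   [□-rule on 7 via w0Rw0]
10. ¬□(¬r ∨ ¬p), w0   [¬∧-rule on 5 (branches; this branch)]
11. ¬r, w0   [∨-rule on 9 (branches; this branch)]
12. ¬(¬r ∨ ¬p), w1   [¬□-rule on 10: fresh world w1, w0Rw1]
13. r, w1   [¬∨-rule on 12]
14. p, w1   [¬∨-rule on 12]
15. □(¬r ∨ ¬p) ∧ p, w1   [□-rule on 4 via w0Rw1]
16. □(¬r ∨ ¬p), w1   [∧-rule on 15]
17. ¬r ∨ ¬p, w1   [□-rule on 7 via w0Rw1]
18. ¬p, w1   [∨-rule on 17 (branches; this branch)]
Accessibility: w0Rw0, w0Rw1, w1Rw0, w1Rw1
Branch closes: p and ¬p both at w1.
All branches of the negation close; one closing branch shown above.

Valid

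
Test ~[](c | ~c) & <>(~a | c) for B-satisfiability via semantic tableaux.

1. ~[](c | ~c) & <>(~a | c), 0
2. ~[](c | ~c), 0
3. <>(~a | c), 0
4. ~(c | ~c), 1
5. ~c, 1
6. c, 1
Accessibility: 0R0, 0R1, 1R0, 1R1
Branch closes: c and ~c both at 1.
All branches of the tableau close; one closing branch shown above.

Unsatisfiable (every branch closes)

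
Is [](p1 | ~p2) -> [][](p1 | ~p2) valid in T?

Not valid

Tableau for the negation ~([](p1 | ~p2) -> [][](p1 | ~p2)):
1. ~([](p1 | ~p2) -> [][](p1 | ~p2)), 0
2. [](p1 | ~p2), 0
3. ~[][](p1 | ~p2), 0
4. p1 | ~p2, 0
5. ~p2, 0
6. ~[](p1 | ~p2), 1
7. p1 | ~p2, 1
8. ~p2, 1
9. ~(p1 | ~p2), 2
10. ~p1, 2
11. p2, 2
Accessibility: 0R0, 0R1, 1R1, 1R2, 2R2
The negation has an open branch (countermodel exists).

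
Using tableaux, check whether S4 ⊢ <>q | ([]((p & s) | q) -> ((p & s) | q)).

Yes, valid

Tableau for the negation ~(<>q | ([]((p & s) | q) -> ((p & s) | q))):
1. ~(<>q | ([]((p & s) | q) -> ((p & s) | q))), u
2. ~<>q, u
3. ~([]((p & s) | q) -> ((p & s) | q)), u
4. []((p & s) | q), u
5. ~((p & s) | q), u
6. ~(p & s), u
7. ~q, u
8. (p & s) | q, u
9. ~s, u
10. p & s, u
11. p, u
12. s, u
Accessibility: uRu
Branch closes: s and ~s both at u.
Every branch of the negation's tableau closes; the branch above is one of them.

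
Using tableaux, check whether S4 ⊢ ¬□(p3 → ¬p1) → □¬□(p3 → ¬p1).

Not valid

Tableau for the negation ¬(¬□(p3 → ¬p1) → □¬□(p3 → ¬p1)):
1. ¬(¬□(p3 → ¬p1) → □¬□(p3 → ¬p1)), u
2. ¬□(p3 → ¬p1), u   [¬→-rule on 1]
3. ¬□¬□(p3 → ¬p1), u   [¬→-rule on 1]
4. ¬(p3 → ¬p1), v   [¬□-rule on 2: fresh world v, uRv]
5. p3, v   [¬→-rule on 4]
6. p1, v   [¬→-rule on 4]
7. □(p3 → ¬p1), w   [¬□-rule on 3: fresh world w, uRw]
8. p3 → ¬p1, w   [□-rule on 7 via wRw]
9. ¬p1, w   [→-rule on 8 (branches; this branch)]
Accessibility: uRu, uRv, uRw, vRv, wRw
The negation has an open branch (countermodel exists).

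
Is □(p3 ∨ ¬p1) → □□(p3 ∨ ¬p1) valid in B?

Not valid

Tableau for the negation ¬(□(p3 ∨ ¬p1) → □□(p3 ∨ ¬p1)):
1. ¬(□(p3 ∨ ¬p1) → □□(p3 ∨ ¬p1)), u
2. □(p3 ∨ ¬p1), u
3. ¬□□(p3 ∨ ¬p1), u
4. p3 ∨ ¬p1, u
5. ¬p1, u
6. ¬□(p3 ∨ ¬p1), v
7. p3 ∨ ¬p1, v
8. ¬p1, v
9. ¬(p3 ∨ ¬p1), w
10. ¬p3, w
11. p1, w
Accessibility: uRu, uRv, vRu, vRv, vRw, wRv, wRw
The negation has an open branch (countermodel exists).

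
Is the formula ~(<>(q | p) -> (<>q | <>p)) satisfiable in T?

No, unsatisfiable

1. ~(<>(q | p) -> (<>q | <>p)), 0
2. <>(q | p), 0
3. ~(<>q | <>p), 0
4. ~<>q, 0
5. ~<>p, 0
6. ~q, 0
7. ~p, 0
8. q | p, 1
9. ~q, 1
10. ~p, 1
11. p, 1
Accessibility: 0R0, 0R1, 1R1
Branch closes: p and ~p both at 1.
(One branch shown.) All branches close.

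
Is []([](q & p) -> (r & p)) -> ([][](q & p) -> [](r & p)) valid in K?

Tableau for the negation ~([]([](q & p) -> (r & p)) -> ([][](q & p) -> [](r & p))):
1. ~([]([](q & p) -> (r & p)) -> ([][](q & p) -> [](r & p))), u
2. []([](q & p) -> (r & p)), u
3. ~([][](q & p) -> [](r & p)), u
4. [][](q & p), u
5. ~[](r & p), u
6. ~(r & p), v
7. [](q & p) -> (r & p), v
8. [](q & p), v
9. ~p, v
10. ~[](q & p), v
11. ~(q & p), w
12. q & p, w
13. q, w
14. p, w
15. ~p, w
Accessibility: uRv, vRw
Branch closes: p and ~p both at w.
Every branch of the negation's tableau closes; the branch above is one of them.

Valid in K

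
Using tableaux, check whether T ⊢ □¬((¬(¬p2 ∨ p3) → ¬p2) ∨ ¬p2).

Tableau for the negation ¬□¬((¬(¬p2 ∨ p3) → ¬p2) ∨ ¬p2):
1. ¬□¬((¬(¬p2 ∨ p3) → ¬p2) ∨ ¬p2), 0
2. (¬(¬p2 ∨ p3) → ¬p2) ∨ ¬p2, 1
3. ¬p2, 1
Accessibility: 0R0, 0R1, 1R1
The negation has an open branch (countermodel exists).

Invalid (countermodel exists)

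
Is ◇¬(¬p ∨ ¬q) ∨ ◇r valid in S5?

Invalid (countermodel exists)

Tableau for the negation ¬(◇¬(¬p ∨ ¬q) ∨ ◇r):
1. ¬(◇¬(¬p ∨ ¬q) ∨ ◇r), u
2. ¬◇¬(¬p ∨ ¬q), u
3. ¬◇r, u
4. ¬p ∨ ¬q, u
5. ¬r, u
6. ¬q, u
Accessibility: uRu
The negation has an open branch (countermodel exists).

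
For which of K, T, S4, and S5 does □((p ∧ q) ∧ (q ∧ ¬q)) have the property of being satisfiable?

T-tableau for the formula:
1. □((p ∧ q) ∧ (q ∧ ¬q)), w0
2. (p ∧ q) ∧ (q ∧ ¬q), w0
3. p ∧ q, w0
4. q ∧ ¬q, w0
5. p, w0
6. q, w0
7. ¬q, w0
Accessibility: w0Rw0
Branch closes: q and ¬q both at w0.
Every branch closes (one shown): unsatisfiable in T, hence also in S4, S5 (every S4/S5-frame is a T-frame).
K-tableau for the formula:
1. □((p ∧ q) ∧ (q ∧ ¬q)), w0
Complete open branch: satisfiable in K.

K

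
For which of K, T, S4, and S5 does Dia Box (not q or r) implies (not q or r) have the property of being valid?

S5

S4-tableau for the negation not (Dia Box (not q or r) implies (not q or r)):
1. not (Dia Box (not q or r) implies (not q or r)), u
2. Dia Box (not q or r), u   [neg-implies-rule on 1]
3. not (not q or r), u   [neg-implies-rule on 1]
4. q, u   [neg-or-rule on 3]
5. not r, u   [neg-or-rule on 3]
6. Box (not q or r), v   [Dia-rule on 2: fresh world v, uRv]
7. not q or r, v   [Box-rule on 6 via vRv]
8. r, v   [or-rule on 7 (branches; this branch)]
Accessibility: uRu, uRv, vRv
Complete open branch: countermodel on an S4-frame, so not valid in S4, nor in K, T (the same frame is also a K-frame and a T-frame).
S5-tableau for the negation not (Dia Box (not q or r) implies (not q or r)):
1. not (Dia Box (not q or r) implies (not q or r)), u
2. Dia Box (not q or r), u   [neg-implies-rule on 1]
3. not (not q or r), u   [neg-implies-rule on 1]
4. q, u   [neg-or-rule on 3]
5. not r, u   [neg-or-rule on 3]
6. Box (not q or r), v   [Dia-rule on 2: fresh world v, uRv]
7. not q or r, u   [Box-rule on 6 via vRu]
8. not q or r, v   [Box-rule on 6 via vRv]
9. r, u   [or-rule on 7 (branches; this branch)]
Accessibility: uRu, uRv, vRu, vRv
Branch closes: r and not r both at u.
Every branch closes (one shown): valid in S5.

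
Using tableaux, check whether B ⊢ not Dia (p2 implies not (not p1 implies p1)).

Tableau for the negation Dia (p2 implies not (not p1 implies p1)):
1. Dia (p2 implies not (not p1 implies p1)), u
2. p2 implies not (not p1 implies p1), v
3. not (not p1 implies p1), v
4. not p1, v
Accessibility: uRu, uRv, vRu, vRv
The negation has an open branch (countermodel exists).

No, not valid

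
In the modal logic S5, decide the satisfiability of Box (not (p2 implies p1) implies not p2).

1. Box (not (p2 implies p1) implies not p2), u
2. not (p2 implies p1) implies not p2, u   [Box-rule on 1 via uRu]
3. not p2, u   [implies-rule on 2 (branches; this branch)]
Accessibility: uRu

Yes, satisfiable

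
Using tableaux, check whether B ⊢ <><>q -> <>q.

Tableau for the negation ~(<><>q -> <>q):
1. ~(<><>q -> <>q), 0
2. <><>q, 0   [~->-rule on 1]
3. ~<>q, 0   [~->-rule on 1]
4. ~q, 0   [~<>-rule on 3 via 0R0]
5. <>q, 1   [<>-rule on 2: fresh world 1, 0R1]
6. ~q, 1   [~<>-rule on 3 via 0R1]
7. q, 2   [<>-rule on 5: fresh world 2, 1R2]
Accessibility: 0R0, 0R1, 1R0, 1R1, 1R2, 2R1, 2R2
The negation has an open branch (countermodel exists).

Not valid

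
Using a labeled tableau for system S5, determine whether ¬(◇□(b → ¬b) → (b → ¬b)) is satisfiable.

Unsatisfiable

1. ¬(◇□(b → ¬b) → (b → ¬b)), 0
2. ◇□(b → ¬b), 0
3. ¬(b → ¬b), 0
4. b, 0
5. □(b → ¬b), 1
6. b → ¬b, 0
7. b → ¬b, 1
8. ¬b, 0
Accessibility: 0R0, 0R1, 1R0, 1R1
Branch closes: b and ¬b both at 0.
(One branch shown.) All branches close.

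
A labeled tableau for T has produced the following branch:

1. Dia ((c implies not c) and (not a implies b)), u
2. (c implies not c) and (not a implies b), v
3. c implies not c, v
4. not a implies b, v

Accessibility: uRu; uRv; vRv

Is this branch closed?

There is no literal clash: for every atom and world, at most one sign appears.

Not closed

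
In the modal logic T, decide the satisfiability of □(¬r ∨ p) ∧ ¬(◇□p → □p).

1. □(¬r ∨ p) ∧ ¬(◇□p → □p), 0
2. □(¬r ∨ p), 0
3. ¬(◇□p → □p), 0
4. ◇□p, 0
5. ¬□p, 0
6. ¬r ∨ p, 0
7. p, 0
8. □p, 1
9. ¬r ∨ p, 1
10. p, 1
11. ¬p, 2
12. ¬r ∨ p, 2
13. ¬r, 2
Accessibility: 0R0, 0R1, 0R2, 1R1, 2R2

Satisfiable (open branch found)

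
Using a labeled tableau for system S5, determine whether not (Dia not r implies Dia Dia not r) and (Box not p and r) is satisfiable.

1. not (Dia not r implies Dia Dia not r) and (Box not p and r), w0
2. not (Dia not r implies Dia Dia not r), w0   [and-rule on 1]
3. Box not p and r, w0   [and-rule on 1]
4. Dia not r, w0   [neg-implies-rule on 2]
5. not Dia Dia not r, w0   [neg-implies-rule on 2]
6. Box not p, w0   [and-rule on 3]
7. r, w0   [and-rule on 3]
8. not Dia not r, w0   [neg-Dia-rule on 5 via w0Rw0]
9. not p, w0   [Box-rule on 6 via w0Rw0]
10. not r, w1   [Dia-rule on 4: fresh world w1, w0Rw1]
11. not Dia not r, w1   [neg-Dia-rule on 5 via w0Rw1]
12. not p, w1   [Box-rule on 6 via w0Rw1]
13. r, w1   [neg-Dia-rule on 8 via w0Rw1]
Accessibility: w0Rw0, w0Rw1, w1Rw0, w1Rw1
Branch closes: r and not r both at w1.
All branches of the tableau close; one closing branch shown above.

No, unsatisfiable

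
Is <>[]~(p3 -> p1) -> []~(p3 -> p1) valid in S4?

Tableau for the negation ~(<>[]~(p3 -> p1) -> []~(p3 -> p1)):
1. ~(<>[]~(p3 -> p1) -> []~(p3 -> p1)), u
2. <>[]~(p3 -> p1), u
3. ~[]~(p3 -> p1), u
4. []~(p3 -> p1), v
5. ~(p3 -> p1), v
6. p3, v
7. ~p1, v
8. p3 -> p1, w
9. p1, w
Accessibility: uRu, uRv, uRw, vRv, wRw
The negation has an open branch (countermodel exists).

Invalid (countermodel exists)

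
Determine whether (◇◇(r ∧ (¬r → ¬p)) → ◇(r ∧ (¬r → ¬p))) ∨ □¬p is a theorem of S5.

Tableau for the negation ¬((◇◇(r ∧ (¬r → ¬p)) → ◇(r ∧ (¬r → ¬p))) ∨ □¬p):
1. ¬((◇◇(r ∧ (¬r → ¬p)) → ◇(r ∧ (¬r → ¬p))) ∨ □¬p), w0
2. ¬(◇◇(r ∧ (¬r → ¬p)) → ◇(r ∧ (¬r → ¬p))), w0   [¬∨-rule on 1]
3. ¬□¬p, w0   [¬∨-rule on 1]
4. ◇◇(r ∧ (¬r → ¬p)), w0   [¬→-rule on 2]
5. ¬◇(r ∧ (¬r → ¬p)), w0   [¬→-rule on 2]
6. ¬(r ∧ (¬r → ¬p)), w0   [¬◇-rule on 5 via w0Rw0]
7. ¬(¬r → ¬p), w0   [¬∧-rule on 6 (branches; this branch)]
8. ¬r, w0   [¬→-rule on 7]
9. p, w0   [¬→-rule on 7]
10. p, w1   [¬□-rule on 3: fresh world w1, w0Rw1]
11. ¬(r ∧ (¬r → ¬p)), w1   [¬◇-rule on 5 via w0Rw1]
12. ¬(¬r → ¬p), w1   [¬∧-rule on 11 (branches; this branch)]
13. ¬r, w1   [¬→-rule on 12]
14. ◇(r ∧ (¬r → ¬p)), w2   [◇-rule on 4: fresh world w2, w0Rw2]
15. ¬(r ∧ (¬r → ¬p)), w2   [¬◇-rule on 5 via w0Rw2]
16. ¬(¬r → ¬p), w2   [¬∧-rule on 15 (branches; this branch)]
17. ¬r, w2   [¬→-rule on 16]
18. p, w2   [¬→-rule on 16]
19. r ∧ (¬r → ¬p), w3   [◇-rule on 14: fresh world w3, w2Rw3]
20. r, w3   [∧-rule on 19]
21. ¬r → ¬p, w3   [∧-rule on 19]
22. ¬(r ∧ (¬r → ¬p)), w3   [¬◇-rule on 5 via w0Rw3]
23. ¬p, w3   [→-rule on 21 (branches; this branch)]
24. ¬(¬r → ¬p), w3   [¬∧-rule on 22 (branches; this branch)]
25. ¬r, w3   [¬→-rule on 24]
26. p, w3   [¬→-rule on 24]
Accessibility: w0Rw0, w0Rw1, w0Rw2, w0Rw3, w1Rw0, w1Rw1, w1Rw2, w1Rw3, w2Rw0, w2Rw1, w2Rw2, w2Rw3, w3Rw0, w3Rw1, w3Rw2, w3Rw3
Branch closes: r and ¬r both at w3.
All branches of the negation close; one closing branch shown above.

Yes, valid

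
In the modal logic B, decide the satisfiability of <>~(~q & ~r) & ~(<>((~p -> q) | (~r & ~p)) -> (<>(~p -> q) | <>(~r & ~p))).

No, unsatisfiable

1. <>~(~q & ~r) & ~(<>((~p -> q) | (~r & ~p)) -> (<>(~p -> q) | <>(~r & ~p))), u
2. <>~(~q & ~r), u
3. ~(<>((~p -> q) | (~r & ~p)) -> (<>(~p -> q) | <>(~r & ~p))), u
4. <>((~p -> q) | (~r & ~p)), u
5. ~(<>(~p -> q) | <>(~r & ~p)), u
6. ~<>(~p -> q), u
7. ~<>(~r & ~p), u
8. ~(~p -> q), u
9. ~p, u
10. ~q, u
11. ~(~r & ~p), u
12. r, u
13. ~(~q & ~r), v
14. ~(~p -> q), v
15. ~p, v
16. ~q, v
17. ~(~r & ~p), v
18. r, v
19. (~p -> q) | (~r & ~p), w
20. ~(~p -> q), w
21. ~p, w
22. ~q, w
23. ~(~r & ~p), w
24. ~r & ~p, w
25. ~r, w
26. p, w
Accessibility: uRu, uRv, uRw, vRu, vRv, wRu, wRw
Branch closes: p and ~p both at w.
All branches of the tableau close; one closing branch shown above.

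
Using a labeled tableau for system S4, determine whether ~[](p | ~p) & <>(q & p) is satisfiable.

1. ~[](p | ~p) & <>(q & p), 0
2. ~[](p | ~p), 0   [&-rule on 1]
3. <>(q & p), 0   [&-rule on 1]
4. ~(p | ~p), 1   [~[]-rule on 2: fresh world 1, 0R1]
5. ~p, 1   [~|-rule on 4]
6. p, 1   [~|-rule on 4]
Accessibility: 0R0, 0R1, 1R1
Branch closes: p and ~p both at 1.
All branches of the tableau close; one closing branch shown above.

Unsatisfiable (every branch closes)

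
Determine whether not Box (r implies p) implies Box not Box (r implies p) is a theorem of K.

Tableau for the negation not (not Box (r implies p) implies Box not Box (r implies p)):
1. not (not Box (r implies p) implies Box not Box (r implies p)), w0
2. not Box (r implies p), w0   [neg-implies-rule on 1]
3. not Box not Box (r implies p), w0   [neg-implies-rule on 1]
4. not (r implies p), w1   [neg-Box-rule on 2: fresh world w1, w0Rw1]
5. r, w1   [neg-implies-rule on 4]
6. not p, w1   [neg-implies-rule on 4]
7. Box (r implies p), w2   [neg-Box-rule on 3: fresh world w2, w0Rw2]
Accessibility: w0Rw1, w0Rw2
The negation has an open branch (countermodel exists).

No, not valid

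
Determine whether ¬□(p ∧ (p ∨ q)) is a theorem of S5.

Not valid

Tableau for the negation □(p ∧ (p ∨ q)):
1. □(p ∧ (p ∨ q)), 0
2. p ∧ (p ∨ q), 0
3. p, 0
4. p ∨ q, 0
5. q, 0
Accessibility: 0R0
The negation has an open branch (countermodel exists).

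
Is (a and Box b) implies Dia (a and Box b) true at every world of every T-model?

Tableau for the negation not ((a and Box b) implies Dia (a and Box b)):
1. not ((a and Box b) implies Dia (a and Box b)), u
2. a and Box b, u
3. not Dia (a and Box b), u
4. a, u
5. Box b, u
6. not (a and Box b), u
7. b, u
8. not Box b, u
9. not b, v
10. not (a and Box b), v
11. b, v
Accessibility: uRu, uRv, vRv
Branch closes: b and not b both at v.
Every branch of the negation's tableau closes; the branch above is one of them.

Valid in T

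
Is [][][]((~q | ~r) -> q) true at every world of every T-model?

Tableau for the negation ~[][][]((~q | ~r) -> q):
1. ~[][][]((~q | ~r) -> q), w0
2. ~[][]((~q | ~r) -> q), w1
3. ~[]((~q | ~r) -> q), w2
4. ~((~q | ~r) -> q), w3
5. ~q | ~r, w3
6. ~q, w3
7. ~r, w3
Accessibility: w0Rw0, w0Rw1, w1Rw1, w1Rw2, w2Rw2, w2Rw3, w3Rw3
The negation has an open branch (countermodel exists).

Not valid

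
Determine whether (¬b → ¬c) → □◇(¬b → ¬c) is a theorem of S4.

Tableau for the negation ¬((¬b → ¬c) → □◇(¬b → ¬c)):
1. ¬((¬b → ¬c) → □◇(¬b → ¬c)), u
2. ¬b → ¬c, u
3. ¬□◇(¬b → ¬c), u
4. ¬c, u
5. ¬◇(¬b → ¬c), v
6. ¬(¬b → ¬c), v
7. ¬b, v
8. c, v
Accessibility: uRu, uRv, vRv
The negation has an open branch (countermodel exists).

No, not valid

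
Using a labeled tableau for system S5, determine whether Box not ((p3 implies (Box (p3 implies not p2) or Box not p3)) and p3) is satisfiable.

Yes, satisfiable

1. Box not ((p3 implies (Box (p3 implies not p2) or Box not p3)) and p3), w0
2. not ((p3 implies (Box (p3 implies not p2) or Box not p3)) and p3), w0   [Box-rule on 1 via w0Rw0]
3. not p3, w0   [neg-and-rule on 2 (branches; this branch)]
Accessibility: w0Rw0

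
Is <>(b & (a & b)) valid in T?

Invalid (countermodel exists)

Tableau for the negation ~<>(b & (a & b)):
1. ~<>(b & (a & b)), u
2. ~(b & (a & b)), u
3. ~(a & b), u
4. ~b, u
Accessibility: uRu
The negation has an open branch (countermodel exists).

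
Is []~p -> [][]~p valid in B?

Tableau for the negation ~([]~p -> [][]~p):
1. ~([]~p -> [][]~p), w0
2. []~p, w0
3. ~[][]~p, w0
4. ~p, w0
5. ~[]~p, w1
6. ~p, w1
7. p, w2
Accessibility: w0Rw0, w0Rw1, w1Rw0, w1Rw1, w1Rw2, w2Rw1, w2Rw2
The negation has an open branch (countermodel exists).

No, not valid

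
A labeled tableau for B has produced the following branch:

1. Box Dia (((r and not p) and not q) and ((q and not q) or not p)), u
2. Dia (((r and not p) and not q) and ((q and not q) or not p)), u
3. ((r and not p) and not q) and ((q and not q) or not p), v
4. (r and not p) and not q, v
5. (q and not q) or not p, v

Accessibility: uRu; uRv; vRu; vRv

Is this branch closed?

There is no literal clash: for every atom and world, at most one sign appears.

Open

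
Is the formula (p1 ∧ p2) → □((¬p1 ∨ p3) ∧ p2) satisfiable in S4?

1. (p1 ∧ p2) → □((¬p1 ∨ p3) ∧ p2), 0
2. □((¬p1 ∨ p3) ∧ p2), 0
3. (¬p1 ∨ p3) ∧ p2, 0
4. ¬p1 ∨ p3, 0
5. p2, 0
6. p3, 0
Accessibility: 0R0

Satisfiable (open branch found)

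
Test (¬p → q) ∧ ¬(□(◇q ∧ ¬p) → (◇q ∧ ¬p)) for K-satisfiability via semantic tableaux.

1. (¬p → q) ∧ ¬(□(◇q ∧ ¬p) → (◇q ∧ ¬p)), w0
2. ¬p → q, w0   [∧-rule on 1]
3. ¬(□(◇q ∧ ¬p) → (◇q ∧ ¬p)), w0   [∧-rule on 1]
4. □(◇q ∧ ¬p), w0   [¬→-rule on 3]
5. ¬(◇q ∧ ¬p), w0   [¬→-rule on 3]
6. q, w0   [→-rule on 2 (branches; this branch)]
7. p, w0   [¬∧-rule on 5 (branches; this branch)]

Satisfiable (open branch found)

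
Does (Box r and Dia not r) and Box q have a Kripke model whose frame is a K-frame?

1. (Box r and Dia not r) and Box q, u
2. Box r and Dia not r, u   [and-rule on 1]
3. Box q, u   [and-rule on 1]
4. Box r, u   [and-rule on 2]
5. Dia not r, u   [and-rule on 2]
6. not r, v   [Dia-rule on 5: fresh world v, uRv]
7. q, v   [Box-rule on 3 via uRv]
8. r, v   [Box-rule on 4 via uRv]
Accessibility: uRv
Branch closes: r and not r both at v.
Every branch closes; the branch above is one of them.

No, unsatisfiable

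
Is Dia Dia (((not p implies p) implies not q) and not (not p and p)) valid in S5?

Tableau for the negation not Dia Dia (((not p implies p) implies not q) and not (not p and p)):
1. not Dia Dia (((not p implies p) implies not q) and not (not p and p)), u
2. not Dia (((not p implies p) implies not q) and not (not p and p)), u
3. not (((not p implies p) implies not q) and not (not p and p)), u
4. not ((not p implies p) implies not q), u
5. not p implies p, u
6. q, u
7. p, u
Accessibility: uRu
The negation has an open branch (countermodel exists).

Invalid (countermodel exists)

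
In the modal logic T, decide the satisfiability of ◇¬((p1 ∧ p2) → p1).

No, unsatisfiable

1. ◇¬((p1 ∧ p2) → p1), w0
2. ¬((p1 ∧ p2) → p1), w1
3. p1 ∧ p2, w1
4. ¬p1, w1
5. p1, w1
6. p2, w1
Accessibility: w0Rw0, w0Rw1, w1Rw1
Branch closes: p1 and ¬p1 both at w1.
(One branch shown.) All branches close.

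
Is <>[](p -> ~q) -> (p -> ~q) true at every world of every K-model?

Invalid (countermodel exists)

Tableau for the negation ~(<>[](p -> ~q) -> (p -> ~q)):
1. ~(<>[](p -> ~q) -> (p -> ~q)), 0
2. <>[](p -> ~q), 0
3. ~(p -> ~q), 0
4. p, 0
5. q, 0
6. [](p -> ~q), 1
Accessibility: 0R1
The negation has an open branch (countermodel exists).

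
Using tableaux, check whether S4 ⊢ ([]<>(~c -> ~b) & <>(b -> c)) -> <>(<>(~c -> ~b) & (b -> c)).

Valid in S4

Tableau for the negation ~(([]<>(~c -> ~b) & <>(b -> c)) -> <>(<>(~c -> ~b) & (b -> c))):
1. ~(([]<>(~c -> ~b) & <>(b -> c)) -> <>(<>(~c -> ~b) & (b -> c))), w0
2. []<>(~c -> ~b) & <>(b -> c), w0   [~->-rule on 1]
3. ~<>(<>(~c -> ~b) & (b -> c)), w0   [~->-rule on 1]
4. []<>(~c -> ~b), w0   [&-rule on 2]
5. <>(b -> c), w0   [&-rule on 2]
6. ~(<>(~c -> ~b) & (b -> c)), w0   [~<>-rule on 3 via w0Rw0]
7. <>(~c -> ~b), w0   [[]-rule on 4 via w0Rw0]
8. ~(b -> c), w0   [~&-rule on 6 (branches; this branch)]
9. b, w0   [~->-rule on 8]
10. ~c, w0   [~->-rule on 8]
11. b -> c, w1   [<>-rule on 5: fresh world w1, w0Rw1]
12. ~(<>(~c -> ~b) & (b -> c)), w1   [~<>-rule on 3 via w0Rw1]
13. <>(~c -> ~b), w1   [[]-rule on 4 via w0Rw1]
14. c, w1   [->-rule on 11 (branches; this branch)]
15. ~<>(~c -> ~b), w1   [~&-rule on 12 (branches; this branch)]
16. ~(~c -> ~b), w1   [~<>-rule on 15 via w1Rw1]
17. ~c, w1   [~->-rule on 16]
18. b, w1   [~->-rule on 16]
Accessibility: w0Rw0, w0Rw1, w1Rw1
Branch closes: c and ~c both at w1.
Every branch of the negation's tableau closes; the branch above is one of them.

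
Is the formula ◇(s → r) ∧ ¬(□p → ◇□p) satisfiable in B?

1. ◇(s → r) ∧ ¬(□p → ◇□p), 0
2. ◇(s → r), 0
3. ¬(□p → ◇□p), 0
4. □p, 0
5. ¬◇□p, 0
6. p, 0
7. ¬□p, 0
8. s → r, 1
9. p, 1
10. ¬□p, 1
11. r, 1
12. ¬p, 2
13. p, 2
Accessibility: 0R0, 0R1, 0R2, 1R0, 1R1, 2R0, 2R2
Branch closes: p and ¬p both at 2.
All branches of the tableau close; one closing branch shown above.

No, unsatisfiable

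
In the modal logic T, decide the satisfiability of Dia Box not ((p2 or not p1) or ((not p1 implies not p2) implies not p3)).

1. Dia Box not ((p2 or not p1) or ((not p1 implies not p2) implies not p3)), 0
2. Box not ((p2 or not p1) or ((not p1 implies not p2) implies not p3)), 1   [Dia-rule on 1: fresh world 1, 0R1]
3. not ((p2 or not p1) or ((not p1 implies not p2) implies not p3)), 1   [Box-rule on 2 via 1R1]
4. not (p2 or not p1), 1   [neg-or-rule on 3]
5. not ((not p1 implies not p2) implies not p3), 1   [neg-or-rule on 3]
6. not p2, 1   [neg-or-rule on 4]
7. p1, 1   [neg-or-rule on 4]
8. not p1 implies not p2, 1   [neg-implies-rule on 5]
9. p3, 1   [neg-implies-rule on 5]
Accessibility: 0R0, 0R1, 1R1

Satisfiable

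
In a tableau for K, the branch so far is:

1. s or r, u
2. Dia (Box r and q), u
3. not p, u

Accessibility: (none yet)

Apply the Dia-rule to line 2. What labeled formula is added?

a fresh world v with uRv, and Box r and q at v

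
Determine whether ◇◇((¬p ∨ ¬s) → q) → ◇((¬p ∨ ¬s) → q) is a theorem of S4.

Valid in S4

Tableau for the negation ¬(◇◇((¬p ∨ ¬s) → q) → ◇((¬p ∨ ¬s) → q)):
1. ¬(◇◇((¬p ∨ ¬s) → q) → ◇((¬p ∨ ¬s) → q)), w0
2. ◇◇((¬p ∨ ¬s) → q), w0   [¬→-rule on 1]
3. ¬◇((¬p ∨ ¬s) → q), w0   [¬→-rule on 1]
4. ¬((¬p ∨ ¬s) → q), w0   [¬◇-rule on 3 via w0Rw0]
5. ¬p ∨ ¬s, w0   [¬→-rule on 4]
6. ¬q, w0   [¬→-rule on 4]
7. ¬s, w0   [∨-rule on 5 (branches; this branch)]
8. ◇((¬p ∨ ¬s) → q), w1   [◇-rule on 2: fresh world w1, w0Rw1]
9. ¬((¬p ∨ ¬s) → q), w1   [¬◇-rule on 3 via w0Rw1]
10. ¬p ∨ ¬s, w1   [¬→-rule on 9]
11. ¬q, w1   [¬→-rule on 9]
12. ¬s, w1   [∨-rule on 10 (branches; this branch)]
13. (¬p ∨ ¬s) → q, w2   [◇-rule on 8: fresh world w2, w1Rw2]
14. ¬((¬p ∨ ¬s) → q), w2   [¬◇-rule on 3 via w0Rw2]
15. ¬p ∨ ¬s, w2   [¬→-rule on 14]
16. ¬q, w2   [¬→-rule on 14]
17. ¬(¬p ∨ ¬s), w2   [→-rule on 13 (branches; this branch)]
18. p, w2   [¬∨-rule on 17]
19. s, w2   [¬∨-rule on 17]
20. ¬s, w2   [∨-rule on 15 (branches; this branch)]
Accessibility: w0Rw0, w0Rw1, w0Rw2, w1Rw1, w1Rw2, w2Rw2
Branch closes: s and ¬s both at w2.
Every branch of the negation's tableau closes; the branch above is one of them.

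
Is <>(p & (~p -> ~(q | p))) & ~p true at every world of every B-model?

Tableau for the negation ~(<>(p & (~p -> ~(q | p))) & ~p):
1. ~(<>(p & (~p -> ~(q | p))) & ~p), 0
2. p, 0
Accessibility: 0R0
The negation has an open branch (countermodel exists).

No, not valid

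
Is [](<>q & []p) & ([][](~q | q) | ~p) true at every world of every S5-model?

Tableau for the negation ~([](<>q & []p) & ([][](~q | q) | ~p)):
1. ~([](<>q & []p) & ([][](~q | q) | ~p)), w0
2. ~[](<>q & []p), w0
3. ~(<>q & []p), w1
4. ~[]p, w1
5. ~p, w2
Accessibility: w0Rw0, w0Rw1, w0Rw2, w1Rw0, w1Rw1, w1Rw2, w2Rw0, w2Rw1, w2Rw2
The negation has an open branch (countermodel exists).

Invalid (countermodel exists)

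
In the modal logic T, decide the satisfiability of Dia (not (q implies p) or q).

1. Dia (not (q implies p) or q), w0
2. not (q implies p) or q, w1
3. q, w1
Accessibility: w0Rw0, w0Rw1, w1Rw1

Yes, satisfiable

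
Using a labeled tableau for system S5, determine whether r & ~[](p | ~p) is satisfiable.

Unsatisfiable (every branch closes)

1. r & ~[](p | ~p), w0
2. r, w0
3. ~[](p | ~p), w0
4. ~(p | ~p), w1
5. ~p, w1
6. p, w1
Accessibility: w0Rw0, w0Rw1, w1Rw0, w1Rw1
Branch closes: p and ~p both at w1.
(One branch shown.) All branches close.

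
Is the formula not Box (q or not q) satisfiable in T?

No, unsatisfiable

1. not Box (q or not q), 0
2. not (q or not q), 1
3. not q, 1
4. q, 1
Accessibility: 0R0, 0R1, 1R1
Branch closes: q and not q both at 1.
All branches of the tableau close; one closing branch shown above.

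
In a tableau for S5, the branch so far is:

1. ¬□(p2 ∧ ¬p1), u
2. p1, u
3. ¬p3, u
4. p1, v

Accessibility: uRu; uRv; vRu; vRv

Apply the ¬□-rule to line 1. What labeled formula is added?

a fresh world w with uRw, and ¬(p2 ∧ ¬p1) at w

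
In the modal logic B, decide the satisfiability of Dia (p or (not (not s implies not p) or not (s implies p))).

Yes, satisfiable

1. Dia (p or (not (not s implies not p) or not (s implies p))), u
2. p or (not (not s implies not p) or not (s implies p)), v   [Dia-rule on 1: fresh world v, uRv]
3. not (not s implies not p) or not (s implies p), v   [or-rule on 2 (branches; this branch)]
4. not (s implies p), v   [or-rule on 3 (branches; this branch)]
5. s, v   [neg-implies-rule on 4]
6. not p, v   [neg-implies-rule on 4]
Accessibility: uRu, uRv, vRu, vRv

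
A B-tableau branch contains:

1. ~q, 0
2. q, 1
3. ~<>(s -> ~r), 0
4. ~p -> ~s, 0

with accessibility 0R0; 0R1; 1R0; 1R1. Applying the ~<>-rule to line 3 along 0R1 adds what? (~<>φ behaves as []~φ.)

~<>φ behaves as []~φ: propagate the negated body to each accessible world.

~(s -> ~r), 1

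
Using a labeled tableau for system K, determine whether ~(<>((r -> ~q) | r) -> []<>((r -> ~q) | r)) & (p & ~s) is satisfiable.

Satisfiable (open branch found)

1. ~(<>((r -> ~q) | r) -> []<>((r -> ~q) | r)) & (p & ~s), u
2. ~(<>((r -> ~q) | r) -> []<>((r -> ~q) | r)), u
3. p & ~s, u
4. <>((r -> ~q) | r), u
5. ~[]<>((r -> ~q) | r), u
6. p, u
7. ~s, u
8. (r -> ~q) | r, v
9. r, v
10. ~<>((r -> ~q) | r), w
Accessibility: uRv, uRw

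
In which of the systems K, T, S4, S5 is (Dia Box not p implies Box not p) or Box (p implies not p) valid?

S4-tableau for the negation not ((Dia Box not p implies Box not p) or Box (p implies not p)):
1. not ((Dia Box not p implies Box not p) or Box (p implies not p)), 0
2. not (Dia Box not p implies Box not p), 0
3. not Box (p implies not p), 0
4. Dia Box not p, 0
5. not Box not p, 0
6. not (p implies not p), 1
7. p, 1
8. Box not p, 2
9. not p, 2
10. p, 3
Accessibility: 0R0, 0R1, 0R2, 0R3, 1R1, 2R2, 3R3
Complete open branch: countermodel on an S4-frame, so not valid in S4, nor in K, T (the same frame is also a K-frame and a T-frame).
S5-tableau for the negation not ((Dia Box not p implies Box not p) or Box (p implies not p)):
1. not ((Dia Box not p implies Box not p) or Box (p implies not p)), 0
2. not (Dia Box not p implies Box not p), 0
3. not Box (p implies not p), 0
4. Dia Box not p, 0
5. not Box not p, 0
6. not (p implies not p), 1
7. p, 1
8. Box not p, 2
9. not p, 0
10. not p, 1
Accessibility: 0R0, 0R1, 0R2, 1R0, 1R1, 1R2, 2R0, 2R1, 2R2
Branch closes: p and not p both at 1.
Every branch closes (one shown): valid in S5.

S5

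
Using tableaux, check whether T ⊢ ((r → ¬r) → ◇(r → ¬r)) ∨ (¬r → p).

Tableau for the negation ¬(((r → ¬r) → ◇(r → ¬r)) ∨ (¬r → p)):
1. ¬(((r → ¬r) → ◇(r → ¬r)) ∨ (¬r → p)), u
2. ¬((r → ¬r) → ◇(r → ¬r)), u   [¬∨-rule on 1]
3. ¬(¬r → p), u   [¬∨-rule on 1]
4. r → ¬r, u   [¬→-rule on 2]
5. ¬◇(r → ¬r), u   [¬→-rule on 2]
6. ¬r, u   [¬→-rule on 3]
7. ¬p, u   [¬→-rule on 3]
8. ¬(r → ¬r), u   [¬◇-rule on 5 via uRu]
9. r, u   [¬→-rule on 8]
Accessibility: uRu
Branch closes: r and ¬r both at u.
Every branch of the negation's tableau closes; the branch above is one of them.

Yes, valid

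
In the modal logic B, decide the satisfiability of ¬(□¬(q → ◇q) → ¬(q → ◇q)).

1. ¬(□¬(q → ◇q) → ¬(q → ◇q)), 0
2. □¬(q → ◇q), 0
3. q → ◇q, 0
4. ¬(q → ◇q), 0
5. q, 0
6. ¬◇q, 0
7. ¬q, 0
Accessibility: 0R0
Branch closes: q and ¬q both at 0.
Every branch closes; the branch above is one of them.

No, unsatisfiable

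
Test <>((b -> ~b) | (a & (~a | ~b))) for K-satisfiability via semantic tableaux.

Satisfiable

1. <>((b -> ~b) | (a & (~a | ~b))), 0
2. (b -> ~b) | (a & (~a | ~b)), 1
3. a & (~a | ~b), 1
4. a, 1
5. ~a | ~b, 1
6. ~b, 1
Accessibility: 0R1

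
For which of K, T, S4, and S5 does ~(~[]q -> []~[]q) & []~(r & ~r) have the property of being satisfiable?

K, T, S4

S5-tableau for the formula:
1. ~(~[]q -> []~[]q) & []~(r & ~r), u
2. ~(~[]q -> []~[]q), u
3. []~(r & ~r), u
4. ~[]q, u
5. ~[]~[]q, u
6. ~(r & ~r), u
7. r, u
8. ~q, v
9. ~(r & ~r), v
10. r, v
11. []q, w
12. ~(r & ~r), w
13. q, u
14. q, v
Accessibility: uRu, uRv, uRw, vRu, vRv, vRw, wRu, wRv, wRw
Branch closes: q and ~q both at v.
Every branch closes (one shown): unsatisfiable in S5.
S4-tableau for the formula:
1. ~(~[]q -> []~[]q) & []~(r & ~r), u
2. ~(~[]q -> []~[]q), u
3. []~(r & ~r), u
4. ~[]q, u
5. ~[]~[]q, u
6. ~(r & ~r), u
7. r, u
8. ~q, v
9. ~(r & ~r), v
10. r, v
11. []q, w
12. ~(r & ~r), w
13. q, w
14. r, w
Accessibility: uRu, uRv, uRw, vRv, wRw
Complete open branch: satisfiable in S4, hence also in K, T (this S4-model is also a K-model and a T-model).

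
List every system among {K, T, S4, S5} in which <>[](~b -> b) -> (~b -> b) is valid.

S5

S5-tableau for the negation ~(<>[](~b -> b) -> (~b -> b)):
1. ~(<>[](~b -> b) -> (~b -> b)), w0
2. <>[](~b -> b), w0   [~->-rule on 1]
3. ~(~b -> b), w0   [~->-rule on 1]
4. ~b, w0   [~->-rule on 3]
5. [](~b -> b), w1   [<>-rule on 2: fresh world w1, w0Rw1]
6. ~b -> b, w0   [[]-rule on 5 via w1Rw0]
7. ~b -> b, w1   [[]-rule on 5 via w1Rw1]
8. b, w0   [->-rule on 6 (branches; this branch)]
Accessibility: w0Rw0, w0Rw1, w1Rw0, w1Rw1
Branch closes: b and ~b both at w0.
Every branch closes (one shown): valid in S5.
S4-tableau for the negation ~(<>[](~b -> b) -> (~b -> b)):
1. ~(<>[](~b -> b) -> (~b -> b)), w0
2. <>[](~b -> b), w0   [~->-rule on 1]
3. ~(~b -> b), w0   [~->-rule on 1]
4. ~b, w0   [~->-rule on 3]
5. [](~b -> b), w1   [<>-rule on 2: fresh world w1, w0Rw1]
6. ~b -> b, w1   [[]-rule on 5 via w1Rw1]
7. b, w1   [->-rule on 6 (branches; this branch)]
Accessibility: w0Rw0, w0Rw1, w1Rw1
Complete open branch: countermodel on an S4-frame, so not valid in S4, nor in K, T (the same frame is also a K-frame and a T-frame).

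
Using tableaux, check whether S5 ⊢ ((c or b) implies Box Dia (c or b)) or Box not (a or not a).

Tableau for the negation not (((c or b) implies Box Dia (c or b)) or Box not (a or not a)):
1. not (((c or b) implies Box Dia (c or b)) or Box not (a or not a)), w0
2. not ((c or b) implies Box Dia (c or b)), w0   [neg-or-rule on 1]
3. not Box not (a or not a), w0   [neg-or-rule on 1]
4. c or b, w0   [neg-implies-rule on 2]
5. not Box Dia (c or b), w0   [neg-implies-rule on 2]
6. b, w0   [or-rule on 4 (branches; this branch)]
7. a or not a, w1   [neg-Box-rule on 3: fresh world w1, w0Rw1]
8. not a, w1   [or-rule on 7 (branches; this branch)]
9. not Dia (c or b), w2   [neg-Box-rule on 5: fresh world w2, w0Rw2]
10. not (c or b), w0   [neg-Dia-rule on 9 via w2Rw0]
11. not c, w0   [neg-or-rule on 10]
12. not b, w0   [neg-or-rule on 10]
Accessibility: w0Rw0, w0Rw1, w0Rw2, w1Rw0, w1Rw1, w1Rw2, w2Rw0, w2Rw1, w2Rw2
Branch closes: b and not b both at w0.
Every branch of the negation's tableau closes; the branch above is one of them.

Yes, valid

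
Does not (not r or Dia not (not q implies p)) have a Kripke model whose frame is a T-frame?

Yes, satisfiable

1. not (not r or Dia not (not q implies p)), w0
2. r, w0
3. not Dia not (not q implies p), w0
4. not q implies p, w0
5. p, w0
Accessibility: w0Rw0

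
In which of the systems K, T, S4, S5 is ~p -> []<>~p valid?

S5

S4-tableau for the negation ~(~p -> []<>~p):
1. ~(~p -> []<>~p), u
2. ~p, u
3. ~[]<>~p, u
4. ~<>~p, v
5. p, v
Accessibility: uRu, uRv, vRv
Complete open branch: countermodel on an S4-frame, so not valid in S4, nor in K, T (the same frame is also a K-frame and a T-frame).
S5-tableau for the negation ~(~p -> []<>~p):
1. ~(~p -> []<>~p), u
2. ~p, u
3. ~[]<>~p, u
4. ~<>~p, v
5. p, u
Accessibility: uRu, uRv, vRu, vRv
Branch closes: p and ~p both at u.
Every branch closes (one shown): valid in S5.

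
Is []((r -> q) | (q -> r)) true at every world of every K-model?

Tableau for the negation ~[]((r -> q) | (q -> r)):
1. ~[]((r -> q) | (q -> r)), 0
2. ~((r -> q) | (q -> r)), 1
3. ~(r -> q), 1
4. ~(q -> r), 1
5. r, 1
6. ~q, 1
7. q, 1
8. ~r, 1
Accessibility: 0R1
Branch closes: q and ~q both at 1.
All branches of the negation close; one closing branch shown above.

Valid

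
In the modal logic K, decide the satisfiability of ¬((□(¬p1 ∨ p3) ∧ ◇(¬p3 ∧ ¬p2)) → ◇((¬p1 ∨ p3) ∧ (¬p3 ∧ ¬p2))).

Unsatisfiable (every branch closes)

1. ¬((□(¬p1 ∨ p3) ∧ ◇(¬p3 ∧ ¬p2)) → ◇((¬p1 ∨ p3) ∧ (¬p3 ∧ ¬p2))), 0
2. □(¬p1 ∨ p3) ∧ ◇(¬p3 ∧ ¬p2), 0
3. ¬◇((¬p1 ∨ p3) ∧ (¬p3 ∧ ¬p2)), 0
4. □(¬p1 ∨ p3), 0
5. ◇(¬p3 ∧ ¬p2), 0
6. ¬p3 ∧ ¬p2, 1
7. ¬p3, 1
8. ¬p2, 1
9. ¬((¬p1 ∨ p3) ∧ (¬p3 ∧ ¬p2)), 1
10. ¬p1 ∨ p3, 1
11. ¬(¬p3 ∧ ¬p2), 1
12. ¬p1, 1
13. p2, 1
Accessibility: 0R1
Branch closes: p2 and ¬p2 both at 1.
Every branch closes; the branch above is one of them.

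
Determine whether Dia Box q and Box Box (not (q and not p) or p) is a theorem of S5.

Invalid (countermodel exists)

Tableau for the negation not (Dia Box q and Box Box (not (q and not p) or p)):
1. not (Dia Box q and Box Box (not (q and not p) or p)), 0
2. not Box Box (not (q and not p) or p), 0
3. not Box (not (q and not p) or p), 1
4. not (not (q and not p) or p), 2
5. q and not p, 2
6. not p, 2
7. q, 2
Accessibility: 0R0, 0R1, 0R2, 1R0, 1R1, 1R2, 2R0, 2R1, 2R2
The negation has an open branch (countermodel exists).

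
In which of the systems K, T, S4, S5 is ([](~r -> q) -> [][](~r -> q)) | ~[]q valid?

T-tableau for the negation ~(([](~r -> q) -> [][](~r -> q)) | ~[]q):
1. ~(([](~r -> q) -> [][](~r -> q)) | ~[]q), w0
2. ~([](~r -> q) -> [][](~r -> q)), w0   [~|-rule on 1]
3. []q, w0   [~|-rule on 1]
4. [](~r -> q), w0   [~->-rule on 2]
5. ~[][](~r -> q), w0   [~->-rule on 2]
6. q, w0   [[]-rule on 3 via w0Rw0]
7. ~r -> q, w0   [[]-rule on 4 via w0Rw0]
8. ~[](~r -> q), w1   [~[]-rule on 5: fresh world w1, w0Rw1]
9. q, w1   [[]-rule on 3 via w0Rw1]
10. ~r -> q, w1   [[]-rule on 4 via w0Rw1]
11. ~(~r -> q), w2   [~[]-rule on 8: fresh world w2, w1Rw2]
12. ~r, w2   [~->-rule on 11]
13. ~q, w2   [~->-rule on 11]
Accessibility: w0Rw0, w0Rw1, w1Rw1, w1Rw2, w2Rw2
Complete open branch: countermodel on a T-frame, so not valid in T, nor in K (the same frame is also a K-frame).
S4-tableau for the negation ~(([](~r -> q) -> [][](~r -> q)) | ~[]q):
1. ~(([](~r -> q) -> [][](~r -> q)) | ~[]q), w0
2. ~([](~r -> q) -> [][](~r -> q)), w0   [~|-rule on 1]
3. []q, w0   [~|-rule on 1]
4. [](~r -> q), w0   [~->-rule on 2]
5. ~[][](~r -> q), w0   [~->-rule on 2]
6. q, w0   [[]-rule on 3 via w0Rw0]
7. ~r -> q, w0   [[]-rule on 4 via w0Rw0]
8. ~[](~r -> q), w1   [~[]-rule on 5: fresh world w1, w0Rw1]
9. q, w1   [[]-rule on 3 via w0Rw1]
10. ~r -> q, w1   [[]-rule on 4 via w0Rw1]
11. ~(~r -> q), w2   [~[]-rule on 8: fresh world w2, w1Rw2]
12. ~r, w2   [~->-rule on 11]
13. ~q, w2   [~->-rule on 11]
14. q, w2   [[]-rule on 3 via w0Rw2]
Accessibility: w0Rw0, w0Rw1, w0Rw2, w1Rw1, w1Rw2, w2Rw2
Branch closes: q and ~q both at w2.
Every branch closes (one shown): valid in S4, hence also in S5 (every theorem of S4 is a theorem of S5).

S4, S5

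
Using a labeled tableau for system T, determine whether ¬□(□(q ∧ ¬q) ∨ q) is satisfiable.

Yes, satisfiable

1. ¬□(□(q ∧ ¬q) ∨ q), u
2. ¬(□(q ∧ ¬q) ∨ q), v
3. ¬□(q ∧ ¬q), v
4. ¬q, v
5. ¬(q ∧ ¬q), w
6. q, w
Accessibility: uRu, uRv, vRv, vRw, wRw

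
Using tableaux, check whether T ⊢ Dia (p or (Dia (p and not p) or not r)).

No, not valid

Tableau for the negation not Dia (p or (Dia (p and not p) or not r)):
1. not Dia (p or (Dia (p and not p) or not r)), u
2. not (p or (Dia (p and not p) or not r)), u
3. not p, u
4. not (Dia (p and not p) or not r), u
5. not Dia (p and not p), u
6. r, u
7. not (p and not p), u
Accessibility: uRu
The negation has an open branch (countermodel exists).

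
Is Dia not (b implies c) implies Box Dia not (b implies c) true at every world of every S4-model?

Tableau for the negation not (Dia not (b implies c) implies Box Dia not (b implies c)):
1. not (Dia not (b implies c) implies Box Dia not (b implies c)), 0
2. Dia not (b implies c), 0
3. not Box Dia not (b implies c), 0
4. not (b implies c), 1
5. b, 1
6. not c, 1
7. not Dia not (b implies c), 2
8. b implies c, 2
9. c, 2
Accessibility: 0R0, 0R1, 0R2, 1R1, 2R2
The negation has an open branch (countermodel exists).

No, not valid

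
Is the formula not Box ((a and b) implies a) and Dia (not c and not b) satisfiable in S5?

1. not Box ((a and b) implies a) and Dia (not c and not b), 0
2. not Box ((a and b) implies a), 0
3. Dia (not c and not b), 0
4. not ((a and b) implies a), 1
5. a and b, 1
6. not a, 1
7. a, 1
8. b, 1
Accessibility: 0R0, 0R1, 1R0, 1R1
Branch closes: a and not a both at 1.
All branches of the tableau close; one closing branch shown above.

Unsatisfiable (every branch closes)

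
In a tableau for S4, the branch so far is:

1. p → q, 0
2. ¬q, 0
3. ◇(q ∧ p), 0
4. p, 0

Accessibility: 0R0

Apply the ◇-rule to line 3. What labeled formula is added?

a fresh world 1 with 0R1, and q ∧ p at 1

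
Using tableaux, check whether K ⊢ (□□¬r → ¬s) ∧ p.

Not valid

Tableau for the negation ¬((□□¬r → ¬s) ∧ p):
1. ¬((□□¬r → ¬s) ∧ p), w0
2. ¬p, w0
The negation has an open branch (countermodel exists).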